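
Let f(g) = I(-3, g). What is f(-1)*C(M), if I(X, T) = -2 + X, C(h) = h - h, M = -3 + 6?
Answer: 0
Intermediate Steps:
M = 3
C(h) = 0
f(g) = -5 (f(g) = -2 - 3 = -5)
f(-1)*C(M) = -5*0 = 0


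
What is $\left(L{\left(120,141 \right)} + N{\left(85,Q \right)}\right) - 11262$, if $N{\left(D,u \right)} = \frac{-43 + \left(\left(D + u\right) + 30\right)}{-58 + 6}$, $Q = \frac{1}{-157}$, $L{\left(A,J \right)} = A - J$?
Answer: $- \frac{92125715}{8164} \approx -11284.0$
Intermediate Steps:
$Q = - \frac{1}{157} \approx -0.0063694$
$N{\left(D,u \right)} = \frac{1}{4} - \frac{D}{52} - \frac{u}{52}$ ($N{\left(D,u \right)} = \frac{-43 + \left(30 + D + u\right)}{-52} = \left(-13 + D + u\right) \left(- \frac{1}{52}\right) = \frac{1}{4} - \frac{D}{52} - \frac{u}{52}$)
$\left(L{\left(120,141 \right)} + N{\left(85,Q \right)}\right) - 11262 = \left(\left(120 - 141\right) - \frac{11303}{8164}\right) - 11262 = \left(\left(120 - 141\right) + \left(\frac{1}{4} - \frac{85}{52} + \frac{1}{8164}\right)\right) - 11262 = \left(-21 - \frac{11303}{8164}\right) - 11262 = - \frac{182747}{8164} - 11262 = - \frac{92125715}{8164}$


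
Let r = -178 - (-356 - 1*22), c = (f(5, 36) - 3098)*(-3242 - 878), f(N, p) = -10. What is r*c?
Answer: 2560992000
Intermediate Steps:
c = 12804960 (c = (-10 - 3098)*(-3242 - 878) = -3108*(-4120) = 12804960)
r = 200 (r = -178 - (-356 - 22) = -178 - 1*(-378) = -178 + 378 = 200)
r*c = 200*12804960 = 2560992000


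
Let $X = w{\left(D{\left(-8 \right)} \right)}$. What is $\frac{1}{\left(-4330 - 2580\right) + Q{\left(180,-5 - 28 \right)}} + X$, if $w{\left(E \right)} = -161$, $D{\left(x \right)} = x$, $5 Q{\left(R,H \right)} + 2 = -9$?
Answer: $- \frac{5564326}{34561} \approx -161.0$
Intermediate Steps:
$Q{\left(R,H \right)} = - \frac{11}{5}$ ($Q{\left(R,H \right)} = - \frac{2}{5} + \frac{1}{5} \left(-9\right) = - \frac{2}{5} - \frac{9}{5} = - \frac{11}{5}$)
$X = -161$
$\frac{1}{\left(-4330 - 2580\right) + Q{\left(180,-5 - 28 \right)}} + X = \frac{1}{\left(-4330 - 2580\right) - \frac{11}{5}} - 161 = \frac{1}{-6910 - \frac{11}{5}} - 161 = \frac{1}{- \frac{34561}{5}} - 161 = - \frac{5}{34561} - 161 = - \frac{5564326}{34561}$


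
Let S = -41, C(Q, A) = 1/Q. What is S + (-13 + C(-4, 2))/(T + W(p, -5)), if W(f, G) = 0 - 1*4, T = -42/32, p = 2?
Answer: -3273/85 ≈ -38.506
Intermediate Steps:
T = -21/16 (T = -42*1/32 = -21/16 ≈ -1.3125)
W(f, G) = -4 (W(f, G) = 0 - 4 = -4)
S + (-13 + C(-4, 2))/(T + W(p, -5)) = -41 + (-13 + 1/(-4))/(-21/16 - 4) = -41 + (-13 - 1/4)/(-85/16) = -41 - 16/85*(-53/4) = -41 + 212/85 = -3273/85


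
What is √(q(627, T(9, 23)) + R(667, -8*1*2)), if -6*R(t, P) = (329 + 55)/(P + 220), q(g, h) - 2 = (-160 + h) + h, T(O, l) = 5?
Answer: 2*I*√96441/51 ≈ 12.178*I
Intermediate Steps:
q(g, h) = -158 + 2*h (q(g, h) = 2 + ((-160 + h) + h) = 2 + (-160 + 2*h) = -158 + 2*h)
R(t, P) = -64/(220 + P) (R(t, P) = -(329 + 55)/(6*(P + 220)) = -64/(220 + P))
√(q(627, T(9, 23)) + R(667, -8*1*2)) = √((-158 + 2*5) - 64/(220 - 8*1*2)) = √((-158 + 10) - 64/(220 - 8*2)) = √(-148 - 64/(220 - 16)) = √(-148 - 64/204) = √(-148 - 64*1/204) = √(-148 - 16/51) = √(-7564/51) = 2*I*√96441/51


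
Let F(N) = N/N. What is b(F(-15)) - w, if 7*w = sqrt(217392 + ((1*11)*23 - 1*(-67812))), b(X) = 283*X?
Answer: 283 - sqrt(285457)/7 ≈ 206.67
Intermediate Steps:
F(N) = 1
w = sqrt(285457)/7 (w = sqrt(217392 + ((1*11)*23 - 1*(-67812)))/7 = sqrt(217392 + (11*23 + 67812))/7 = sqrt(217392 + (253 + 67812))/7 = sqrt(217392 + 68065)/7 = sqrt(285457)/7 ≈ 76.326)
b(F(-15)) - w = 283*1 - sqrt(285457)/7 = 283 - sqrt(285457)/7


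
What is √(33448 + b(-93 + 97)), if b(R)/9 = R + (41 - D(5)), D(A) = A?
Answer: 4*√2113 ≈ 183.87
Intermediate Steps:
b(R) = 324 + 9*R (b(R) = 9*(R + (41 - 1*5)) = 9*(R + (41 - 5)) = 9*(R + 36) = 9*(36 + R) = 324 + 9*R)
√(33448 + b(-93 + 97)) = √(33448 + (324 + 9*(-93 + 97))) = √(33448 + (324 + 9*4)) = √(33448 + (324 + 36)) = √(33448 + 360) = √33808 = 4*√2113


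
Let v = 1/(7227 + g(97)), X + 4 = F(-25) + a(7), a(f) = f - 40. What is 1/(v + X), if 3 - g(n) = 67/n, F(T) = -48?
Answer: -701243/59605558 ≈ -0.011765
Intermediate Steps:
a(f) = -40 + f
g(n) = 3 - 67/n
X = -85 (X = -4 + (-48 + (-40 + 7)) = -4 + (-48 - 33) = -4 - 81 = -85)
v = 97/701243 (v = 1/(7227 + (3 - 67/97)) = 1/(7227 + 224/97) = 1/(701243/97) = 97/701243 ≈ 0.00013833)
1/(v + X) = 1/(97/701243 - 85) = 1/(-59605558/701243) = -701243/59605558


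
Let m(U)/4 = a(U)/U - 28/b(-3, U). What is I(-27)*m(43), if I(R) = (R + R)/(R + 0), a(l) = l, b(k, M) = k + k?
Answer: 136/3 ≈ 45.333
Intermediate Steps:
b(k, M) = 2*k
I(R) = 2 (I(R) = (2*R)/R = 2)
m(U) = 68/3 (m(U) = 4*(U/U - 28/(2*(-3))) = 4*(1 - 28/(-6)) = 4*(1 - 28*(-⅙)) = 4*(1 + 14/3) = 4*(17/3) = 68/3)
I(-27)*m(43) = 2*(68/3) = 136/3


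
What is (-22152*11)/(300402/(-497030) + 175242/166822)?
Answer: -420920732007490/770559767 ≈ -5.4625e+5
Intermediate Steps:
(-22152*11)/(300402/(-497030) + 175242/166822) = -243672/(300402*(-1/497030) + 175242*(1/166822)) = -243672/(-150201/248515 + 87621/83411) = -243672/9246717204/20728884665 = -243672*20728884665/9246717204 = -420920732007490/770559767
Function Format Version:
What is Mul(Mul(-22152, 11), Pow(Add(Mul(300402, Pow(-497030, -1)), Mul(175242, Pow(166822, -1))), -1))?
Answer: Rational(-420920732007490, 770559767) ≈ -5.4625e+5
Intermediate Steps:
Mul(Mul(-22152, 11), Pow(Add(Mul(300402, Pow(-497030, -1)), Mul(175242, Pow(166822, -1))), -1)) = Mul(-243672, Pow(Add(Mul(300402, Rational(-1, 497030)), Mul(175242, Rational(1, 166822))), -1)) = Mul(-243672, Pow(Add(Rational(-150201, 248515), Rational(87621, 83411)), -1)) = Mul(-243672, Pow(Rational(9246717204, 20728884665), -1)) = Mul(-243672, Rational(20728884665, 9246717204)) = Rational(-420920732007490, 770559767)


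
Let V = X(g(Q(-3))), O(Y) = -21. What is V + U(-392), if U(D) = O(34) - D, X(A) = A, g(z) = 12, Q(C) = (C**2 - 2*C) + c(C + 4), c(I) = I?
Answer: 383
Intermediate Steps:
Q(C) = 4 + C**2 - C (Q(C) = (C**2 - 2*C) + (C + 4) = (C**2 - 2*C) + (4 + C) = 4 + C**2 - C)
U(D) = -21 - D
V = 12
V + U(-392) = 12 + (-21 - 1*(-392)) = 12 + (-21 + 392) = 12 + 371 = 383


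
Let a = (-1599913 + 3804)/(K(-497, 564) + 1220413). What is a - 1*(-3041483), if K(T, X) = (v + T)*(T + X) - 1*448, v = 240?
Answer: 3658129916209/1202746 ≈ 3.0415e+6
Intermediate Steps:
K(T, X) = -448 + (240 + T)*(T + X) (K(T, X) = (240 + T)*(T + X) - 1*448 = (240 + T)*(T + X) - 448 = -448 + (240 + T)*(T + X))
a = -1596109/1202746 (a = (-1599913 + 3804)/((-448 + (-497)² + 240*(-497) + 240*564 - 497*564) + 1220413) = -1596109/((-448 + 247009 - 119280 + 135360 - 280308) + 1220413) = -1596109/(-17667 + 1220413) = -1596109/1202746 ≈ -1.3271)
a - 1*(-3041483) = -1596109/1202746 - 1*(-3041483) = -1596109/1202746 + 3041483 = 3658129916209/1202746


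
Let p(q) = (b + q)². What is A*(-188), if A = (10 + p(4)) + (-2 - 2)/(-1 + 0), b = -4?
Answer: -2632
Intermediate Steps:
p(q) = (-4 + q)²
A = 14 (A = (10 + (-4 + 4)²) + (-2 - 2)/(-1 + 0) = (10 + 0²) - 4/(-1) = (10 + 0) - 4*(-1) = 10 + 4 = 14)
A*(-188) = 14*(-188) = -2632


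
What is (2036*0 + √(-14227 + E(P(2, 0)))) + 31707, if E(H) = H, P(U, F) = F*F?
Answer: 31707 + I*√14227 ≈ 31707.0 + 119.28*I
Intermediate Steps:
P(U, F) = F²
(2036*0 + √(-14227 + E(P(2, 0)))) + 31707 = (2036*0 + √(-14227 + 0²)) + 31707 = (0 + √(-14227 + 0)) + 31707 = (0 + √(-14227)) + 31707 = (0 + I*√14227) + 31707 = I*√14227 + 31707 = 31707 + I*√14227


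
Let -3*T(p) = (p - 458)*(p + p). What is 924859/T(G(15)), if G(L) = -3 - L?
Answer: -924859/5712 ≈ -161.92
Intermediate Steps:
T(p) = -2*p*(-458 + p)/3 (T(p) = -(p - 458)*(p + p)/3 = -(-458 + p)*2*p/3 = -2*p*(-458 + p)/3)
924859/T(G(15)) = 924859/((2*(-3 - 1*15)*(458 - (-3 - 1*15))/3)) = 924859/((2*(-3 - 15)*(458 - (-3 - 15))/3)) = 924859/(((⅔)*(-18)*(458 - 1*(-18)))) = 924859/(((⅔)*(-18)*(458 + 18))) = 924859/(((⅔)*(-18)*476)) = 924859/(-5712) = 924859*(-1/5712) = -924859/5712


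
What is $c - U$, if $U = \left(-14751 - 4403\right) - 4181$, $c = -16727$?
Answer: $6608$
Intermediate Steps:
$U = -23335$ ($U = -19154 - 4181 = -23335$)
$c - U = -16727 - -23335 = -16727 + 23335 = 6608$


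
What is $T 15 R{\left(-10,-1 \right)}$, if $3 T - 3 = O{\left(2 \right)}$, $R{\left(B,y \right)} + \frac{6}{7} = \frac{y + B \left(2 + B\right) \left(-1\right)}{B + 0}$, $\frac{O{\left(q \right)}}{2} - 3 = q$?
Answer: $\frac{6591}{14} \approx 470.79$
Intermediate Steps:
$O{\left(q \right)} = 6 + 2 q$
$R{\left(B,y \right)} = - \frac{6}{7} + \frac{y - B \left(2 + B\right)}{B}$ ($R{\left(B,y \right)} = - \frac{6}{7} + \frac{y + B \left(2 + B\right) \left(-1\right)}{B + 0} = - \frac{6}{7} + \frac{y - B \left(2 + B\right)}{B}$)
$T = \frac{13}{3}$ ($T = 1 + \frac{6 + 2 \cdot 2}{3} = 1 + \frac{6 + 4}{3} = 1 + \frac{1}{3} \cdot 10 = 1 + \frac{10}{3} = \frac{13}{3} \approx 4.3333$)
$T 15 R{\left(-10,-1 \right)} = \frac{13}{3} \cdot 15 \left(- \frac{20}{7} - -10 - \frac{1}{-10}\right) = 65 \left(- \frac{20}{7} + 10 - - \frac{1}{10}\right) = 65 \left(- \frac{20}{7} + 10 + \frac{1}{10}\right) = 65 \cdot \frac{507}{70} = \frac{6591}{14}$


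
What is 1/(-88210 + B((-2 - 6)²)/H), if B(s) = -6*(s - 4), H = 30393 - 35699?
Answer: -2653/234020950 ≈ -1.1337e-5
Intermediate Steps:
H = -5306
B(s) = 24 - 6*s (B(s) = -6*(-4 + s) = 24 - 6*s)
1/(-88210 + B((-2 - 6)²)/H) = 1/(-88210 + (24 - 6*(-2 - 6)²)/(-5306)) = 1/(-88210 + (24 - 6*(-8)²)*(-1/5306)) = 1/(-88210 + (24 - 6*64)*(-1/5306)) = 1/(-88210 + (24 - 384)*(-1/5306)) = 1/(-88210 - 360*(-1/5306)) = 1/(-88210 + 180/2653) = 1/(-234020950/2653) = -2653/234020950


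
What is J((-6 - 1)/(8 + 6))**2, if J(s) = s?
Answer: 1/4 ≈ 0.25000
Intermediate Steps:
J((-6 - 1)/(8 + 6))**2 = ((-6 - 1)/(8 + 6))**2 = (-7/14)**2 = (-7*1/14)**2 = (-1/2)**2 = 1/4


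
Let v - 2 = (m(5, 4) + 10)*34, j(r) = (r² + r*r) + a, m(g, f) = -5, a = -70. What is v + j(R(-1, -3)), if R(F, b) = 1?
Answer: 104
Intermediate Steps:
j(r) = -70 + 2*r² (j(r) = (r² + r*r) - 70 = (r² + r²) - 70 = 2*r² - 70 = -70 + 2*r²)
v = 172 (v = 2 + (-5 + 10)*34 = 2 + 5*34 = 2 + 170 = 172)
v + j(R(-1, -3)) = 172 + (-70 + 2*1²) = 172 + (-70 + 2*1) = 172 + (-70 + 2) = 172 - 68 = 104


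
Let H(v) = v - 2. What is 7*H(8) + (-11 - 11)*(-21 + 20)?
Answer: 64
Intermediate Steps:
H(v) = -2 + v
7*H(8) + (-11 - 11)*(-21 + 20) = 7*(-2 + 8) + (-11 - 11)*(-21 + 20) = 7*6 - 22*(-1) = 42 + 22 = 64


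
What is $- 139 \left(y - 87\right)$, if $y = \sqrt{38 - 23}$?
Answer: $12093 - 139 \sqrt{15} \approx 11555.0$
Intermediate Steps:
$y = \sqrt{15} \approx 3.873$
$- 139 \left(y - 87\right) = - 139 \left(\sqrt{15} - 87\right) = - 139 \left(-87 + \sqrt{15}\right) = 12093 - 139 \sqrt{15}$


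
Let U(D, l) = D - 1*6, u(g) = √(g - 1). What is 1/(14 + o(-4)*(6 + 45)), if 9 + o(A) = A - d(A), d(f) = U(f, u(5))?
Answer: -1/139 ≈ -0.0071942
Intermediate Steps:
u(g) = √(-1 + g)
U(D, l) = -6 + D (U(D, l) = D - 6 = -6 + D)
d(f) = -6 + f
o(A) = -3 (o(A) = -9 + (A - (-6 + A)) = -9 + (A + (6 - A)) = -9 + 6 = -3)
1/(14 + o(-4)*(6 + 45)) = 1/(14 - 3*(6 + 45)) = 1/(14 - 3*51) = 1/(14 - 153) = 1/(-139) = -1/139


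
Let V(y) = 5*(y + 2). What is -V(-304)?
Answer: 1510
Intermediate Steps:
V(y) = 10 + 5*y (V(y) = 5*(2 + y) = 10 + 5*y)
-V(-304) = -(10 + 5*(-304)) = -(10 - 1520) = -1*(-1510) = 1510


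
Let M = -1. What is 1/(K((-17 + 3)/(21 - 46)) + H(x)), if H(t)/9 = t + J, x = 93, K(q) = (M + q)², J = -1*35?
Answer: 625/326371 ≈ 0.0019150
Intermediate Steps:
J = -35
K(q) = (-1 + q)²
H(t) = -315 + 9*t (H(t) = 9*(t - 35) = 9*(-35 + t) = -315 + 9*t)
1/(K((-17 + 3)/(21 - 46)) + H(x)) = 1/((-1 + (-17 + 3)/(21 - 46))² + (-315 + 9*93)) = 1/((-1 - 14/(-25))² + (-315 + 837)) = 1/((-1 - 14*(-1/25))² + 522) = 1/((-1 + 14/25)² + 522) = 1/((-11/25)² + 522) = 1/(121/625 + 522) = 1/(326371/625) = 625/326371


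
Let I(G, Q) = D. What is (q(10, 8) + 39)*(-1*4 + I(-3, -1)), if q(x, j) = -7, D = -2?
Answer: -192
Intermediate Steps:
I(G, Q) = -2
(q(10, 8) + 39)*(-1*4 + I(-3, -1)) = (-7 + 39)*(-1*4 - 2) = 32*(-4 - 2) = 32*(-6) = -192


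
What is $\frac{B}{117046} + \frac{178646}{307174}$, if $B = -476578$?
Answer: $- \frac{31370642714}{8988372001} \approx -3.4901$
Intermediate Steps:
$\frac{B}{117046} + \frac{178646}{307174} = - \frac{476578}{117046} + \frac{178646}{307174} = \left(-476578\right) \frac{1}{117046} + 178646 \cdot \frac{1}{307174} = - \frac{238289}{58523} + \frac{89323}{153587} = - \frac{31370642714}{8988372001}$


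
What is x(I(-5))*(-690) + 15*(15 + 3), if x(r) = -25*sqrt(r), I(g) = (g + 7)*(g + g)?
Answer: 270 + 34500*I*sqrt(5) ≈ 270.0 + 77144.0*I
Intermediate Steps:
I(g) = 2*g*(7 + g) (I(g) = (7 + g)*(2*g) = 2*g*(7 + g))
x(I(-5))*(-690) + 15*(15 + 3) = -25*I*sqrt(10)*sqrt(7 - 5)*(-690) + 15*(15 + 3) = -25*2*I*sqrt(5)*(-690) + 15*18 = -50*I*sqrt(5)*(-690) + 270 = 34500*I*sqrt(5) + 270 = 270 + 34500*I*sqrt(5)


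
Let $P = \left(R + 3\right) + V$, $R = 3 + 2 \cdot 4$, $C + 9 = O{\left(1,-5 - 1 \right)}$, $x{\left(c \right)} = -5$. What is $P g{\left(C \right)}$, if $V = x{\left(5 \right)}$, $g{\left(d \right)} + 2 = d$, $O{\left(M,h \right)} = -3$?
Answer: $-126$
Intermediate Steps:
$C = -12$ ($C = -9 - 3 = -12$)
$g{\left(d \right)} = -2 + d$
$V = -5$
$R = 11$ ($R = 3 + 8 = 11$)
$P = 9$ ($P = \left(11 + 3\right) - 5 = 14 - 5 = 9$)
$P g{\left(C \right)} = 9 \left(-2 - 12\right) = 9 \left(-14\right) = -126$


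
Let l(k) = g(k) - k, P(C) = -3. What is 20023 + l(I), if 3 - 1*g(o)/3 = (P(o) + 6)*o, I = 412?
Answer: 15912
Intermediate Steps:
g(o) = 9 - 9*o (g(o) = 9 - 3*(-3 + 6)*o = 9 - 9*o)
l(k) = 9 - 10*k (l(k) = (9 - 9*k) - k = 9 - 10*k)
20023 + l(I) = 20023 + (9 - 10*412) = 20023 + (9 - 4120) = 20023 - 4111 = 15912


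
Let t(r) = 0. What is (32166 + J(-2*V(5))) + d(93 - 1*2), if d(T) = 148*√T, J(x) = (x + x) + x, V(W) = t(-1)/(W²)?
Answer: 32166 + 148*√91 ≈ 33578.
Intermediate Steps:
V(W) = 0 (V(W) = 0/(W²) = 0/W² = 0)
J(x) = 3*x (J(x) = 2*x + x = 3*x)
(32166 + J(-2*V(5))) + d(93 - 1*2) = (32166 + 3*(-2*0)) + 148*√(93 - 1*2) = (32166 + 3*0) + 148*√(93 - 2) = (32166 + 0) + 148*√91 = 32166 + 148*√91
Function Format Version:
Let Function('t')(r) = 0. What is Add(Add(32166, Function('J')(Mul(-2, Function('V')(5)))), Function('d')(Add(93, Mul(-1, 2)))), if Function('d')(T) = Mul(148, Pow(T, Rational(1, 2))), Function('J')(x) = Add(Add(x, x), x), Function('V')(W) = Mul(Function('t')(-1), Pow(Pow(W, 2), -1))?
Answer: Add(32166, Mul(148, Pow(91, Rational(1, 2)))) ≈ 33578.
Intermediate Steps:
Function('V')(W) = 0 (Function('V')(W) = Mul(0, Pow(Pow(W, 2), -1)) = Mul(0, Pow(W, -2)) = 0)
Function('J')(x) = Mul(3, x) (Function('J')(x) = Add(Mul(2, x), x) = Mul(3, x))
Add(Add(32166, Function('J')(Mul(-2, Function('V')(5)))), Function('d')(Add(93, Mul(-1, 2)))) = Add(Add(32166, Mul(3, Mul(-2, 0))), Mul(148, Pow(Add(93, Mul(-1, 2)), Rational(1, 2)))) = Add(Add(32166, Mul(3, 0)), Mul(148, Pow(Add(93, -2), Rational(1, 2)))) = Add(Add(32166, 0), Mul(148, Pow(91, Rational(1, 2)))) = Add(32166, Mul(148, Pow(91, Rational(1, 2))))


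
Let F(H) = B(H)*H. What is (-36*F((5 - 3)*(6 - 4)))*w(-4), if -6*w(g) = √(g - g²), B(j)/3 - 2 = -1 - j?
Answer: -432*I*√5 ≈ -965.98*I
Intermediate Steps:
B(j) = 3 - 3*j (B(j) = 6 + 3*(-1 - j) = 6 + (-3 - 3*j) = 3 - 3*j)
w(g) = -√(g - g²)/6
F(H) = H*(3 - 3*H) (F(H) = (3 - 3*H)*H = H*(3 - 3*H))
(-36*F((5 - 3)*(6 - 4)))*w(-4) = (-108*(5 - 3)*(6 - 4)*(1 - (5 - 3)*(6 - 4)))*(-2*I*√5/6) = (-108*2*2*(1 - 2*2))*(-2*I*√5/6) = (-108*4*(1 - 1*4))*(-I*√5/3) = (-108*4*(1 - 4))*(-I*√5/3) = (-108*4*(-3))*(-I*√5/3) = (-36*(-36))*(-I*√5/3) = 1296*(-I*√5/3) = -432*I*√5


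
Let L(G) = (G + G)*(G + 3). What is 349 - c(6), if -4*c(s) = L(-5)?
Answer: 354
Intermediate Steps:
L(G) = 2*G*(3 + G) (L(G) = (2*G)*(3 + G) = 2*G*(3 + G))
c(s) = -5 (c(s) = -(-5)*(3 - 5)/2 = -(-5)*(-2)/2 = -¼*20 = -5)
349 - c(6) = 349 - 1*(-5) = 349 + 5 = 354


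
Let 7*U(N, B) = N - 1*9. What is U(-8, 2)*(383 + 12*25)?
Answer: -11611/7 ≈ -1658.7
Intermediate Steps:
U(N, B) = -9/7 + N/7 (U(N, B) = (N - 1*9)/7 = (N - 9)/7 = (-9 + N)/7 = -9/7 + N/7)
U(-8, 2)*(383 + 12*25) = (-9/7 + (1/7)*(-8))*(383 + 12*25) = (-9/7 - 8/7)*(383 + 300) = -17/7*683 = -11611/7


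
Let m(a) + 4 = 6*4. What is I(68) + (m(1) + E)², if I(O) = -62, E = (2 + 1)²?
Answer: 779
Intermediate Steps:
E = 9 (E = 3² = 9)
m(a) = 20 (m(a) = -4 + 6*4 = -4 + 24 = 20)
I(68) + (m(1) + E)² = -62 + (20 + 9)² = -62 + 29² = -62 + 841 = 779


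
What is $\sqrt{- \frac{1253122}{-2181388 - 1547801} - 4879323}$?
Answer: $\frac{5 i \sqrt{2714240452235801793}}{3729189} \approx 2208.9 i$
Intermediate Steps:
$\sqrt{- \frac{1253122}{-2181388 - 1547801} - 4879323} = \sqrt{- \frac{1253122}{-3729189} - 4879323} = \sqrt{\left(-1253122\right) \left(- \frac{1}{3729189}\right) - 4879323} = \sqrt{\frac{1253122}{3729189} - 4879323} = \sqrt{- \frac{18195916405925}{3729189}} = \frac{5 i \sqrt{2714240452235801793}}{3729189}$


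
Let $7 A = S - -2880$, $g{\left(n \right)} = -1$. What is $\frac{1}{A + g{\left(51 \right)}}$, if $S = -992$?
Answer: $\frac{7}{1881} \approx 0.0037214$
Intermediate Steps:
$A = \frac{1888}{7}$ ($A = \frac{-992 - -2880}{7} = \frac{-992 + 2880}{7} = \frac{1}{7} \cdot 1888 = \frac{1888}{7} \approx 269.71$)
$\frac{1}{A + g{\left(51 \right)}} = \frac{1}{\frac{1888}{7} - 1} = \frac{1}{\frac{1881}{7}} = \frac{7}{1881}$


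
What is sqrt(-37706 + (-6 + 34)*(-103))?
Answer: 3*I*sqrt(4510) ≈ 201.47*I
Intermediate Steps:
sqrt(-37706 + (-6 + 34)*(-103)) = sqrt(-37706 + 28*(-103)) = sqrt(-37706 - 2884) = sqrt(-40590) = 3*I*sqrt(4510)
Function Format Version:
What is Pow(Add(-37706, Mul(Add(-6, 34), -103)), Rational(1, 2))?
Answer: Mul(3, I, Pow(4510, Rational(1, 2))) ≈ Mul(201.47, I)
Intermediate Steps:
Pow(Add(-37706, Mul(Add(-6, 34), -103)), Rational(1, 2)) = Pow(Add(-37706, Mul(28, -103)), Rational(1, 2)) = Pow(Add(-37706, -2884), Rational(1, 2)) = Pow(-40590, Rational(1, 2)) = Mul(3, I, Pow(4510, Rational(1, 2)))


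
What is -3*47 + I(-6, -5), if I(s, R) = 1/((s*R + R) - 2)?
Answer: -3242/23 ≈ -140.96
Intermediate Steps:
I(s, R) = 1/(-2 + R + R*s) (I(s, R) = 1/((R*s + R) - 2) = 1/((R + R*s) - 2) = 1/(-2 + R + R*s))
-3*47 + I(-6, -5) = -3*47 + 1/(-2 - 5 - 5*(-6)) = -141 + 1/(-2 - 5 + 30) = -141 + 1/23 = -3242/23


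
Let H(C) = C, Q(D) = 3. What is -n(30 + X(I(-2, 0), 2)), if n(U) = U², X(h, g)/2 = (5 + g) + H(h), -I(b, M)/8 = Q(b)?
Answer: -16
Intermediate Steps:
I(b, M) = -24 (I(b, M) = -8*3 = -24)
X(h, g) = 10 + 2*g + 2*h (X(h, g) = 2*((5 + g) + h) = 2*(5 + g + h) = 10 + 2*g + 2*h)
-n(30 + X(I(-2, 0), 2)) = -(30 + (10 + 2*2 + 2*(-24)))² = -(30 + (10 + 4 - 48))² = -(30 - 34)² = -1*(-4)² = -1*16 = -16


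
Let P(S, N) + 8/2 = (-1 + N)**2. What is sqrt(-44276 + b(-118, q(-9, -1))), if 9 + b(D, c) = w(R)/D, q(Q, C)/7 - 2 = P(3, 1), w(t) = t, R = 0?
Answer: I*sqrt(44285) ≈ 210.44*I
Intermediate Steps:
P(S, N) = -4 + (-1 + N)**2
q(Q, C) = -14 (q(Q, C) = 14 + 7*(-4 + (-1 + 1)**2) = 14 + 7*(-4 + 0**2) = 14 + 7*(-4 + 0) = 14 + 7*(-4) = 14 - 28 = -14)
b(D, c) = -9 (b(D, c) = -9 + 0/D = -9 + 0 = -9)
sqrt(-44276 + b(-118, q(-9, -1))) = sqrt(-44276 - 9) = sqrt(-44285) = I*sqrt(44285)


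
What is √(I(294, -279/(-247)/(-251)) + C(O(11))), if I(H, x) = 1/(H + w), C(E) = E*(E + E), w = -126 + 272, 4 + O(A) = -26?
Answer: √87120110/220 ≈ 42.426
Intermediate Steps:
O(A) = -30 (O(A) = -4 - 26 = -30)
w = 146
C(E) = 2*E² (C(E) = E*(2*E) = 2*E²)
I(H, x) = 1/(146 + H) (I(H, x) = 1/(H + 146) = 1/(146 + H))
√(I(294, -279/(-247)/(-251)) + C(O(11))) = √(1/(146 + 294) + 2*(-30)²) = √(1/440 + 2*900) = √(1/440 + 1800) = √(792001/440) = √87120110/220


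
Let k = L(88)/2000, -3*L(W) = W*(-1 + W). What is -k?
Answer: 319/250 ≈ 1.2760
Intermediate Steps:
L(W) = -W*(-1 + W)/3
k = -319/250 (k = ((1/3)*88*(1 - 1*88))/2000 = ((1/3)*88*(1 - 88))*(1/2000) = ((1/3)*88*(-87))*(1/2000) = -2552*1/2000 = -319/250 ≈ -1.2760)
-k = -1*(-319/250) = 319/250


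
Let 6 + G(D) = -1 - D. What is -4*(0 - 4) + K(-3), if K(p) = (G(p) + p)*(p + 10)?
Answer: -33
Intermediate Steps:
G(D) = -7 - D (G(D) = -6 + (-1 - D) = -7 - D)
K(p) = -70 - 7*p (K(p) = ((-7 - p) + p)*(p + 10) = -7*(10 + p) = -70 - 7*p)
-4*(0 - 4) + K(-3) = -4*(0 - 4) + (-70 - 7*(-3)) = -4*(-4) + (-70 + 21) = 16 - 49 = -33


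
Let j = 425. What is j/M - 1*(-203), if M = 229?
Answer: 46912/229 ≈ 204.86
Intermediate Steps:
j/M - 1*(-203) = 425/229 - 1*(-203) = 425*(1/229) + 203 = 425/229 + 203 = 46912/229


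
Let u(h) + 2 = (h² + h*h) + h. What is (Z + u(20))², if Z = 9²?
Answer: 808201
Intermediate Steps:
Z = 81
u(h) = -2 + h + 2*h² (u(h) = -2 + ((h² + h*h) + h) = -2 + ((h² + h²) + h) = -2 + (2*h² + h) = -2 + (h + 2*h²) = -2 + h + 2*h²)
(Z + u(20))² = (81 + (-2 + 20 + 2*20²))² = (81 + (-2 + 20 + 2*400))² = (81 + (-2 + 20 + 800))² = (81 + 818)² = 899² = 808201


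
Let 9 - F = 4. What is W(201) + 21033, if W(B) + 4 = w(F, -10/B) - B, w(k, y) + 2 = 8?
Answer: 20834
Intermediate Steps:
F = 5 (F = 9 - 1*4 = 9 - 4 = 5)
w(k, y) = 6 (w(k, y) = -2 + 8 = 6)
W(B) = 2 - B (W(B) = -4 + (6 - B) = 2 - B)
W(201) + 21033 = (2 - 1*201) + 21033 = (2 - 201) + 21033 = -199 + 21033 = 20834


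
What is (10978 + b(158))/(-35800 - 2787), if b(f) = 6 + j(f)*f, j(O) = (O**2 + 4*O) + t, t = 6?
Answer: -86300/821 ≈ -105.12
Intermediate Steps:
j(O) = 6 + O**2 + 4*O (j(O) = (O**2 + 4*O) + 6 = 6 + O**2 + 4*O)
b(f) = 6 + f*(6 + f**2 + 4*f) (b(f) = 6 + (6 + f**2 + 4*f)*f = 6 + f*(6 + f**2 + 4*f))
(10978 + b(158))/(-35800 - 2787) = (10978 + (6 + 158*(6 + 158**2 + 4*158)))/(-35800 - 2787) = (10978 + (6 + 158*(6 + 24964 + 632)))/(-38587) = (10978 + (6 + 158*25602))*(-1/38587) = (10978 + (6 + 4045116))*(-1/38587) = (10978 + 4045122)*(-1/38587) = 4056100*(-1/38587) = -86300/821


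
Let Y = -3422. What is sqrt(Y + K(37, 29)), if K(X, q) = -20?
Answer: I*sqrt(3442) ≈ 58.669*I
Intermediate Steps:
sqrt(Y + K(37, 29)) = sqrt(-3422 - 20) = sqrt(-3442) = I*sqrt(3442)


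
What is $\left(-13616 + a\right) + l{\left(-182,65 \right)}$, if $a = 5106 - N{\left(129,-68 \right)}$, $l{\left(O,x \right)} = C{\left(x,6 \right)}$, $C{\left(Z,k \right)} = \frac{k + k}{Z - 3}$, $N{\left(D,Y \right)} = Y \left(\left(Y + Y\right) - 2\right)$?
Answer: $- \frac{554708}{31} \approx -17894.0$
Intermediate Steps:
$N{\left(D,Y \right)} = Y \left(-2 + 2 Y\right)$ ($N{\left(D,Y \right)} = Y \left(2 Y - 2\right) = Y \left(-2 + 2 Y\right)$)
$C{\left(Z,k \right)} = \frac{2 k}{-3 + Z}$
$l{\left(O,x \right)} = \frac{12}{-3 + x}$ ($l{\left(O,x \right)} = 2 \cdot 6 \frac{1}{-3 + x} = \frac{12}{-3 + x}$)
$a = -4278$ ($a = 5106 - 2 \left(-68\right) \left(-1 - 68\right) = 5106 - 2 \left(-68\right) \left(-69\right) = 5106 - 9384 = -4278$)
$\left(-13616 + a\right) + l{\left(-182,65 \right)} = \left(-13616 - 4278\right) + \frac{12}{-3 + 65} = -17894 + \frac{12}{62} = -17894 + 12 \cdot \frac{1}{62} = -17894 + \frac{6}{31} = - \frac{554708}{31}$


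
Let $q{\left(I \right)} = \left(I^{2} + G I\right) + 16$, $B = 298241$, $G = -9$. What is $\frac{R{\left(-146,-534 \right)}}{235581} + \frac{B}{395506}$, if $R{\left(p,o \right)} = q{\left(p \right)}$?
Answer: $\frac{79216541897}{93173698986} \approx 0.8502$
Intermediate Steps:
$q{\left(I \right)} = 16 + I^{2} - 9 I$ ($q{\left(I \right)} = \left(I^{2} - 9 I\right) + 16 = 16 + I^{2} - 9 I$)
$R{\left(p,o \right)} = 16 + p^{2} - 9 p$
$\frac{R{\left(-146,-534 \right)}}{235581} + \frac{B}{395506} = \frac{16 + \left(-146\right)^{2} - -1314}{235581} + \frac{298241}{395506} = \left(16 + 21316 + 1314\right) \frac{1}{235581} + 298241 \cdot \frac{1}{395506} = 22646 \cdot \frac{1}{235581} + \frac{298241}{395506} = \frac{22646}{235581} + \frac{298241}{395506} = \frac{79216541897}{93173698986}$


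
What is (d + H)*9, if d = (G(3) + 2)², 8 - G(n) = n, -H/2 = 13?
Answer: 207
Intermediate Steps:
H = -26 (H = -2*13 = -26)
G(n) = 8 - n
d = 49 (d = ((8 - 1*3) + 2)² = ((8 - 3) + 2)² = (5 + 2)² = 7² = 49)
(d + H)*9 = (49 - 26)*9 = 23*9 = 207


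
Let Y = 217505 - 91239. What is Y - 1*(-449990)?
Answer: 576256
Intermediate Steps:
Y = 126266
Y - 1*(-449990) = 126266 - 1*(-449990) = 126266 + 449990 = 576256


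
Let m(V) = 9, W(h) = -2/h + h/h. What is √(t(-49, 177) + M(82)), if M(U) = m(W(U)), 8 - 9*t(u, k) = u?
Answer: √138/3 ≈ 3.9158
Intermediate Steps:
W(h) = 1 - 2/h (W(h) = -2/h + 1 = 1 - 2/h)
t(u, k) = 8/9 - u/9
M(U) = 9
√(t(-49, 177) + M(82)) = √((8/9 - ⅑*(-49)) + 9) = √((8/9 + 49/9) + 9) = √(19/3 + 9) = √(46/3) = √138/3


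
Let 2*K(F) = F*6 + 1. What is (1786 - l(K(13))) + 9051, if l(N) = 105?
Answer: 10732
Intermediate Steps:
K(F) = 1/2 + 3*F (K(F) = (F*6 + 1)/2 = (6*F + 1)/2 = (1 + 6*F)/2 = 1/2 + 3*F)
(1786 - l(K(13))) + 9051 = (1786 - 1*105) + 9051 = (1786 - 105) + 9051 = 1681 + 9051 = 10732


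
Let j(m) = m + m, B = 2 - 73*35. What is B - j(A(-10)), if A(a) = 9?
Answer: -2571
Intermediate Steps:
B = -2553 (B = 2 - 2555 = -2553)
j(m) = 2*m
B - j(A(-10)) = -2553 - 2*9 = -2553 - 1*18 = -2553 - 18 = -2571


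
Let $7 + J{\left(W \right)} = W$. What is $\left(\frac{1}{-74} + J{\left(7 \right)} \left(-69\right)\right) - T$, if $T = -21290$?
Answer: $\frac{1575459}{74} \approx 21290.0$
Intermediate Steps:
$J{\left(W \right)} = -7 + W$
$\left(\frac{1}{-74} + J{\left(7 \right)} \left(-69\right)\right) - T = \left(\frac{1}{-74} + \left(-7 + 7\right) \left(-69\right)\right) - -21290 = \left(- \frac{1}{74} + 0 \left(-69\right)\right) + 21290 = \left(- \frac{1}{74} + 0\right) + 21290 = - \frac{1}{74} + 21290 = \frac{1575459}{74}$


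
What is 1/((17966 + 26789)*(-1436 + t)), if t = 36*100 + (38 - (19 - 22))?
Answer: 1/98684775 ≈ 1.0133e-8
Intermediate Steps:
t = 3641 (t = 3600 + (38 - 1*(-3)) = 3600 + (38 + 3) = 3600 + 41 = 3641)
1/((17966 + 26789)*(-1436 + t)) = 1/((17966 + 26789)*(-1436 + 3641)) = 1/(44755*2205) = 1/98684775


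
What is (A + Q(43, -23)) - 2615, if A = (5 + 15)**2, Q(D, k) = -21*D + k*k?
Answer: -2589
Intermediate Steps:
Q(D, k) = k**2 - 21*D (Q(D, k) = -21*D + k**2 = k**2 - 21*D)
A = 400 (A = 20**2 = 400)
(A + Q(43, -23)) - 2615 = (400 + ((-23)**2 - 21*43)) - 2615 = (400 + (529 - 903)) - 2615 = (400 - 374) - 2615 = 26 - 2615 = -2589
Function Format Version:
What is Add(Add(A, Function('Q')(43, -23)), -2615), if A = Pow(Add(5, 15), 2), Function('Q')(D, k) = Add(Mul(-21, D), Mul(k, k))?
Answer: -2589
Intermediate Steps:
Function('Q')(D, k) = Add(Pow(k, 2), Mul(-21, D)) (Function('Q')(D, k) = Add(Mul(-21, D), Pow(k, 2)) = Add(Pow(k, 2), Mul(-21, D)))
A = 400 (A = Pow(20, 2) = 400)
Add(Add(A, Function('Q')(43, -23)), -2615) = Add(Add(400, Add(Pow(-23, 2), Mul(-21, 43))), -2615) = Add(Add(400, Add(529, -903)), -2615) = Add(Add(400, -374), -2615) = Add(26, -2615) = -2589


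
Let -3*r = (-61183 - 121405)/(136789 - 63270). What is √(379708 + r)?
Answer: 2*√4617771027932202/220557 ≈ 616.21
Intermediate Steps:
r = 182588/220557 (r = -(-61183 - 121405)/(3*(136789 - 63270)) = -(-182588)/(3*73519) = -⅓*(-182588/73519) = 182588/220557 ≈ 0.82785)
√(379708 + r) = √(379708 + 182588/220557) = √(83747439944/220557) = 2*√4617771027932202/220557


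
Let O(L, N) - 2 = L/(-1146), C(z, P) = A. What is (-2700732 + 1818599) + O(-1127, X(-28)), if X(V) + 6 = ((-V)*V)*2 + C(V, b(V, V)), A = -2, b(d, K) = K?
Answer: -1010920999/1146 ≈ -8.8213e+5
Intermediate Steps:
C(z, P) = -2
X(V) = -8 - 2*V² (X(V) = -6 + (((-V)*V)*2 - 2) = -6 + (-V²*2 - 2) = -6 + (-2*V² - 2) = -6 + (-2 - 2*V²) = -8 - 2*V²)
O(L, N) = 2 - L/1146 (O(L, N) = 2 + L/(-1146) = 2 + L*(-1/1146) = 2 - L/1146)
(-2700732 + 1818599) + O(-1127, X(-28)) = (-2700732 + 1818599) + (2 - 1/1146*(-1127)) = -882133 + (2 + 1127/1146) = -882133 + 3419/1146 = -1010920999/1146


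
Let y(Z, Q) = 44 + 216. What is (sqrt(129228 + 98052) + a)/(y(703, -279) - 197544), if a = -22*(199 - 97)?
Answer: 561/49321 - sqrt(14205)/49321 ≈ 0.0089580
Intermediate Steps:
a = -2244 (a = -22*102 = -2244)
y(Z, Q) = 260
(sqrt(129228 + 98052) + a)/(y(703, -279) - 197544) = (sqrt(129228 + 98052) - 2244)/(260 - 197544) = (sqrt(227280) - 2244)/(-197284) = (4*sqrt(14205) - 2244)*(-1/197284) = (-2244 + 4*sqrt(14205))*(-1/197284) = 561/49321 - sqrt(14205)/49321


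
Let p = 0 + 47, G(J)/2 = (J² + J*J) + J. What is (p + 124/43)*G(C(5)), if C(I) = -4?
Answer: 120120/43 ≈ 2793.5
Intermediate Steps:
G(J) = 2*J + 4*J² (G(J) = 2*((J² + J*J) + J) = 2*((J² + J²) + J) = 2*(2*J² + J) = 2*(J + 2*J²) = 2*J + 4*J²)
p = 47
(p + 124/43)*G(C(5)) = (47 + 124/43)*(2*(-4)*(1 + 2*(-4))) = (47 + 124*(1/43))*(2*(-4)*(1 - 8)) = (47 + 124/43)*(2*(-4)*(-7)) = (2145/43)*56 = 120120/43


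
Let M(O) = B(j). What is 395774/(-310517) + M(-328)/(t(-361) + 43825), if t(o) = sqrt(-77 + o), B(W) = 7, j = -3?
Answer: (-395774*sqrt(438) + 17342621931*I)/(310517*(sqrt(438) - 43825*I)) ≈ -1.2744 - 7.6276e-8*I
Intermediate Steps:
M(O) = 7
395774/(-310517) + M(-328)/(t(-361) + 43825) = 395774/(-310517) + 7/(sqrt(-77 - 361) + 43825) = 395774*(-1/310517) + 7/(sqrt(-438) + 43825) = -395774/310517 + 7/(I*sqrt(438) + 43825) = -395774/310517 + 7/(43825 + I*sqrt(438))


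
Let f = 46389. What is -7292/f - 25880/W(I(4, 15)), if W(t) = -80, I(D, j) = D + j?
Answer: 29999099/92778 ≈ 323.34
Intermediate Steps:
-7292/f - 25880/W(I(4, 15)) = -7292/46389 - 25880/(-80) = -7292*1/46389 - 25880*(-1/80) = -7292/46389 + 647/2 = 29999099/92778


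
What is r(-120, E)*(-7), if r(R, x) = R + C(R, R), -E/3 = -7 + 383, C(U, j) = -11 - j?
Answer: 77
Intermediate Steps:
E = -1128 (E = -3*(-7 + 383) = -3*376 = -1128)
r(R, x) = -11 (r(R, x) = R + (-11 - R) = -11)
r(-120, E)*(-7) = -11*(-7) = 77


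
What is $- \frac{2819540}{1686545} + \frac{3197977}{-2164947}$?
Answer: $- \frac{2299537356769}{730256107623} \approx -3.1489$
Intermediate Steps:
$- \frac{2819540}{1686545} + \frac{3197977}{-2164947} = \left(-2819540\right) \frac{1}{1686545} + 3197977 \left(- \frac{1}{2164947}\right) = - \frac{563908}{337309} - \frac{3197977}{2164947} = - \frac{2299537356769}{730256107623}$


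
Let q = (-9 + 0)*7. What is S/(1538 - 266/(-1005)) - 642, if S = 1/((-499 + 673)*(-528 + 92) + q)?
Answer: -25119277459703/39126600404 ≈ -642.00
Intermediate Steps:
q = -63 (q = -9*7 = -63)
S = -1/75927 (S = 1/((-499 + 673)*(-528 + 92) - 63) = 1/(174*(-436) - 63) = 1/(-75864 - 63) = 1/(-75927) = -1/75927 ≈ -1.3171e-5)
S/(1538 - 266/(-1005)) - 642 = -1/(75927*(1538 - 266/(-1005))) - 642 = -1/(75927*(1538 - 266*(-1/1005))) - 642 = -1/(75927*(1538 + 266/1005)) - 642 = -1/(75927*1545956/1005) - 642 = -1/75927*1005/1545956 - 642 = -335/39126600404 - 642 = -25119277459703/39126600404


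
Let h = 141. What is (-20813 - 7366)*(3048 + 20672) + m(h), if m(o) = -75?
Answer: -668405955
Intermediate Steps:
(-20813 - 7366)*(3048 + 20672) + m(h) = (-20813 - 7366)*(3048 + 20672) - 75 = -28179*23720 - 75 = -668405880 - 75 = -668405955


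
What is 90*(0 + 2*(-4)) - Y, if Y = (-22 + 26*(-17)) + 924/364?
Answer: -3361/13 ≈ -258.54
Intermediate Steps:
Y = -5999/13 (Y = (-22 - 442) + 924*(1/364) = -464 + 33/13 = -5999/13 ≈ -461.46)
90*(0 + 2*(-4)) - Y = 90*(0 + 2*(-4)) - 1*(-5999/13) = 90*(0 - 8) + 5999/13 = 90*(-8) + 5999/13 = -720 + 5999/13 = -3361/13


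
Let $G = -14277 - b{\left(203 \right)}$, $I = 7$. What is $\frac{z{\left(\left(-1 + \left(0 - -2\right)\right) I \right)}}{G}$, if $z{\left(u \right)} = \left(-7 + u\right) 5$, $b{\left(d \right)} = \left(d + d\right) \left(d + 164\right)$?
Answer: $0$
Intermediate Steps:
$b{\left(d \right)} = 2 d \left(164 + d\right)$
$z{\left(u \right)} = -35 + 5 u$
$G = -163279$ ($G = -14277 - 2 \cdot 203 \left(164 + 203\right) = -14277 - 2 \cdot 203 \cdot 367 = -14277 - 149002 = -163279$)
$\frac{z{\left(\left(-1 + \left(0 - -2\right)\right) I \right)}}{G} = \frac{-35 + 5 \left(-1 + \left(0 - -2\right)\right) 7}{-163279} = \left(-35 + 5 \left(-1 + \left(0 + 2\right)\right) 7\right) \left(- \frac{1}{163279}\right) = \left(-35 + 5 \left(-1 + 2\right) 7\right) \left(- \frac{1}{163279}\right) = \left(-35 + 5 \cdot 1 \cdot 7\right) \left(- \frac{1}{163279}\right) = \left(-35 + 5 \cdot 7\right) \left(- \frac{1}{163279}\right) = \left(-35 + 35\right) \left(- \frac{1}{163279}\right) = 0 \left(- \frac{1}{163279}\right) = 0$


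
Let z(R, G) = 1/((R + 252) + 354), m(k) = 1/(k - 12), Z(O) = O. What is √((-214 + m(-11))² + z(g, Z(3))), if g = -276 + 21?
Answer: 2*√82941413178/2691 ≈ 214.04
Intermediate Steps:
m(k) = 1/(-12 + k)
g = -255
z(R, G) = 1/(606 + R) (z(R, G) = 1/((252 + R) + 354) = 1/(606 + R))
√((-214 + m(-11))² + z(g, Z(3))) = √((-214 + 1/(-12 - 11))² + 1/(606 - 255)) = √((-214 + 1/(-23))² + 1/351) = √((-214 - 1/23)² + 1/351) = √((-4923/23)² + 1/351) = √(24235929/529 + 1/351) = √(8506811608/185679) = 2*√82941413178/2691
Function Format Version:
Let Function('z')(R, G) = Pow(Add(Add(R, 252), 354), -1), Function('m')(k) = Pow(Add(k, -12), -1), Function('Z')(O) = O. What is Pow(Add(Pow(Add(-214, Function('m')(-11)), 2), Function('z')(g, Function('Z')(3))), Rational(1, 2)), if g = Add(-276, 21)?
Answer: Mul(Rational(2, 2691), Pow(82941413178, Rational(1, 2))) ≈ 214.04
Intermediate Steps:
Function('m')(k) = Pow(Add(-12, k), -1)
g = -255
Function('z')(R, G) = Pow(Add(606, R), -1) (Function('z')(R, G) = Pow(Add(Add(252, R), 354), -1) = Pow(Add(606, R), -1))
Pow(Add(Pow(Add(-214, Function('m')(-11)), 2), Function('z')(g, Function('Z')(3))), Rational(1, 2)) = Pow(Add(Pow(Add(-214, Pow(Add(-12, -11), -1)), 2), Pow(Add(606, -255), -1)), Rational(1, 2)) = Pow(Add(Pow(Add(-214, Pow(-23, -1)), 2), Pow(351, -1)), Rational(1, 2)) = Pow(Add(Pow(Add(-214, Rational(-1, 23)), 2), Rational(1, 351)), Rational(1, 2)) = Pow(Add(Pow(Rational(-4923, 23), 2), Rational(1, 351)), Rational(1, 2)) = Pow(Add(Rational(24235929, 529), Rational(1, 351)), Rational(1, 2)) = Pow(Rational(8506811608, 185679), Rational(1, 2)) = Mul(Rational(2, 2691), Pow(82941413178, Rational(1, 2)))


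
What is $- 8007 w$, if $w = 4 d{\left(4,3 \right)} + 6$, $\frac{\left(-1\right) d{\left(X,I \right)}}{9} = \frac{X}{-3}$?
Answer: $-432378$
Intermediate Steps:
$d{\left(X,I \right)} = 3 X$ ($d{\left(X,I \right)} = - 9 \frac{X}{-3} = - 9 X \left(- \frac{1}{3}\right) = - 9 \left(- \frac{X}{3}\right) = 3 X$)
$w = 54$ ($w = 4 \cdot 3 \cdot 4 + 6 = 4 \cdot 12 + 6 = 48 + 6 = 54$)
$- 8007 w = \left(-8007\right) 54 = -432378$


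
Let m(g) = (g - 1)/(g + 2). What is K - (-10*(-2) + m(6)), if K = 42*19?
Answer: 6219/8 ≈ 777.38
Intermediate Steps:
m(g) = (-1 + g)/(2 + g)
K = 798
K - (-10*(-2) + m(6)) = 798 - (-10*(-2) + (-1 + 6)/(2 + 6)) = 798 - (20 + 5/8) = 798 - 1*165/8 = 798 - 165/8 = 6219/8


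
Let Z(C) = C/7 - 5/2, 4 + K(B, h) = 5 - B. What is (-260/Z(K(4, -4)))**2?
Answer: 13249600/1681 ≈ 7882.0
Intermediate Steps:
K(B, h) = 1 - B (K(B, h) = -4 + (5 - B) = 1 - B)
Z(C) = -5/2 + C/7 (Z(C) = C*(1/7) - 5*1/2 = C/7 - 5/2 = -5/2 + C/7)
(-260/Z(K(4, -4)))**2 = (-260/(-5/2 + (1 - 1*4)/7))**2 = (-260/(-5/2 + (1 - 4)/7))**2 = (-260/(-5/2 + (1/7)*(-3)))**2 = (-260/(-5/2 - 3/7))**2 = (-260/(-41/14))**2 = (-260*(-14/41))**2 = (3640/41)**2 = 13249600/1681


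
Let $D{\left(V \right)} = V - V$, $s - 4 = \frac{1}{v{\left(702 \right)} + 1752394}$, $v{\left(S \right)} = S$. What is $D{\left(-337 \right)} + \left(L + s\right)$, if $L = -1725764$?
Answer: $- \frac{3025422952959}{1753096} \approx -1.7258 \cdot 10^{6}$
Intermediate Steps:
$s = \frac{7012385}{1753096}$ ($s = 4 + \frac{1}{702 + 1752394} = 4 + \frac{1}{1753096} = \frac{7012385}{1753096} \approx 4.0$)
$D{\left(V \right)} = 0$
$D{\left(-337 \right)} + \left(L + s\right) = 0 + \left(-1725764 + \frac{7012385}{1753096}\right) = 0 - \frac{3025422952959}{1753096} = - \frac{3025422952959}{1753096}$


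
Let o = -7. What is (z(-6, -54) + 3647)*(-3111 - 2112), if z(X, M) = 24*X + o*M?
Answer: -20270463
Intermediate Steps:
z(X, M) = -7*M + 24*X (z(X, M) = 24*X - 7*M = -7*M + 24*X)
(z(-6, -54) + 3647)*(-3111 - 2112) = ((-7*(-54) + 24*(-6)) + 3647)*(-3111 - 2112) = ((378 - 144) + 3647)*(-5223) = (234 + 3647)*(-5223) = 3881*(-5223) = -20270463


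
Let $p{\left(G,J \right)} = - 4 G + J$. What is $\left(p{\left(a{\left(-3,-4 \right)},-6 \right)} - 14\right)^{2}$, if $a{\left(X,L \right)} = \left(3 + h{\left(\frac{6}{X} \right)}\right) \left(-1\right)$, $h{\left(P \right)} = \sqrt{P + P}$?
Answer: $- 128 i \approx - 128.0 i$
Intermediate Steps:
$h{\left(P \right)} = \sqrt{2} \sqrt{P}$ ($h{\left(P \right)} = \sqrt{2 P} = \sqrt{2} \sqrt{P}$)
$a{\left(X,L \right)} = -3 - 2 \sqrt{3} \sqrt{\frac{1}{X}}$ ($a{\left(X,L \right)} = \left(3 + \sqrt{2} \sqrt{\frac{6}{X}}\right) \left(-1\right) = \left(3 + \sqrt{2} \sqrt{6} \sqrt{\frac{1}{X}}\right) \left(-1\right) = \left(3 + 2 \sqrt{3} \sqrt{\frac{1}{X}}\right) \left(-1\right) = -3 - 2 \sqrt{3} \sqrt{\frac{1}{X}}$)
$p{\left(G,J \right)} = J - 4 G$
$\left(p{\left(a{\left(-3,-4 \right)},-6 \right)} - 14\right)^{2} = \left(\left(-6 - 4 \left(-3 - 2 \sqrt{3} \sqrt{\frac{1}{-3}}\right)\right) - 14\right)^{2} = \left(\left(-6 - 4 \left(-3 - 2 \sqrt{3} \sqrt{- \frac{1}{3}}\right)\right) - 14\right)^{2} = \left(\left(-6 - 4 \left(-3 - 2 \sqrt{3} \frac{i \sqrt{3}}{3}\right)\right) - 14\right)^{2} = \left(\left(-6 - 4 \left(-3 - 2 i\right)\right) - 14\right)^{2} = \left(\left(-6 + \left(12 + 8 i\right)\right) - 14\right)^{2} = \left(\left(6 + 8 i\right) - 14\right)^{2} = \left(-8 + 8 i\right)^{2}$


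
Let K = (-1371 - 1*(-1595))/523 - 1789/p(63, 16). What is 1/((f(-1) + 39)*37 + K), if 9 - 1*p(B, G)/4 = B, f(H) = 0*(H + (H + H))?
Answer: 112968/163996855 ≈ 0.00068884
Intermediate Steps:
f(H) = 0 (f(H) = 0*(H + 2*H) = 0*(3*H) = 0)
p(B, G) = 36 - 4*B
K = 984031/112968 (K = (-1371 - 1*(-1595))/523 - 1789/(36 - 4*63) = (-1371 + 1595)*(1/523) - 1789/(36 - 252) = 224*(1/523) - 1789/(-216) = 224/523 - 1789*(-1/216) = 224/523 + 1789/216 = 984031/112968 ≈ 8.7107)
1/((f(-1) + 39)*37 + K) = 1/((0 + 39)*37 + 984031/112968) = 1/(39*37 + 984031/112968) = 1/(1443 + 984031/112968) = 1/(163996855/112968) = 112968/163996855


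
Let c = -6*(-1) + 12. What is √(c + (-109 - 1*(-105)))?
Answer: √14 ≈ 3.7417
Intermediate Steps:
c = 18 (c = 6 + 12 = 18)
√(c + (-109 - 1*(-105))) = √(18 + (-109 - 1*(-105))) = √(18 + (-109 + 105)) = √(18 - 4) = √14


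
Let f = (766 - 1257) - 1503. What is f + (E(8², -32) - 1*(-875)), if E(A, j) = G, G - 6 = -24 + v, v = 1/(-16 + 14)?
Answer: -2275/2 ≈ -1137.5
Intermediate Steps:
v = -½ (v = 1/(-2) = -½ ≈ -0.50000)
G = -37/2 (G = 6 + (-24 - ½) = 6 - 49/2 = -37/2 ≈ -18.500)
E(A, j) = -37/2
f = -1994 (f = -491 - 1503 = -1994)
f + (E(8², -32) - 1*(-875)) = -1994 + (-37/2 - 1*(-875)) = -1994 + (-37/2 + 875) = -1994 + 1713/2 = -2275/2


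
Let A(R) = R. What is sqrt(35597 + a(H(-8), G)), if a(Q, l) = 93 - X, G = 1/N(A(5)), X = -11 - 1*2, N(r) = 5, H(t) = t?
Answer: 3*sqrt(3967) ≈ 188.95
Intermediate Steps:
X = -13 (X = -11 - 2 = -13)
G = 1/5 ≈ 0.20000
a(Q, l) = 106 (a(Q, l) = 93 - 1*(-13) = 93 + 13 = 106)
sqrt(35597 + a(H(-8), G)) = sqrt(35597 + 106) = sqrt(35703) = 3*sqrt(3967)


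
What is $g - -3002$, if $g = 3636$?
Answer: $6638$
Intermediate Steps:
$g - -3002 = 3636 - -3002 = 3636 + 3002 = 6638$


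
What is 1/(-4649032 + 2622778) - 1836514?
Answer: -3721243838557/2026254 ≈ -1.8365e+6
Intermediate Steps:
1/(-4649032 + 2622778) - 1836514 = 1/(-2026254) - 1836514 = -1/2026254 - 1836514 = -3721243838557/2026254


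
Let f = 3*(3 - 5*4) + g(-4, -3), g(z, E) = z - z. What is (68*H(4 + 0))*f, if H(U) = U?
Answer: -13872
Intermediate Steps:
g(z, E) = 0
f = -51 (f = 3*(3 - 5*4) + 0 = 3*(3 - 20) + 0 = 3*(-17) + 0 = -51 + 0 = -51)
(68*H(4 + 0))*f = (68*(4 + 0))*(-51) = (68*4)*(-51) = 272*(-51) = -13872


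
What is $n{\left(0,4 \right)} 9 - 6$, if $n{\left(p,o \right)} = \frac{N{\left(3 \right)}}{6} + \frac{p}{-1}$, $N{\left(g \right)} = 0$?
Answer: $-6$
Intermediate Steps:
$n{\left(p,o \right)} = - p$ ($n{\left(p,o \right)} = \frac{0}{6} + \frac{p}{-1} = 0 \cdot \frac{1}{6} + p \left(-1\right) = 0 - p = - p$)
$n{\left(0,4 \right)} 9 - 6 = \left(-1\right) 0 \cdot 9 - 6 = 0 \cdot 9 - 6 = 0 - 6 = -6$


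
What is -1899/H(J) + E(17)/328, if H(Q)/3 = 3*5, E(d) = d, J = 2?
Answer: -69123/1640 ≈ -42.148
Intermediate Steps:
H(Q) = 45 (H(Q) = 3*(3*5) = 3*15 = 45)
-1899/H(J) + E(17)/328 = -1899/45 + 17/328 = -1899*1/45 + 17*(1/328) = -211/5 + 17/328 = -69123/1640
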